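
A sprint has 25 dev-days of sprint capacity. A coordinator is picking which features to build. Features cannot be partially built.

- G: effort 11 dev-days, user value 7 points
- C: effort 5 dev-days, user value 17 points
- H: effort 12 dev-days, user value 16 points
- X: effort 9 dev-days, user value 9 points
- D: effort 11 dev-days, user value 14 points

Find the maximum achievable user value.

40

This is a 0-1 knapsack instance.
Allowing fractional choices, the relaxed optimum would be about 43.2, but features are indivisible.
C + X + D: effort 5 + 9 + 11 = 25 ≤ 25, user value 17 + 9 + 14 = 40.
G + C + X: effort 11 + 5 + 9 = 25 ≤ 25, user value 7 + 17 + 9 = 33.
C + H: effort 5 + 12 = 17 ≤ 25, user value 17 + 16 = 33.
Best is C, X, and D with total user value 40.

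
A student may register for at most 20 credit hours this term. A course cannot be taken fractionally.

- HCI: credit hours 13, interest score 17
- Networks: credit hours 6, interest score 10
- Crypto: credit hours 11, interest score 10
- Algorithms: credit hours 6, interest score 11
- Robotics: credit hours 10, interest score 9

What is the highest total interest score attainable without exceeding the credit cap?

Allowing fractional choices, the relaxed optimum would be about 31.5, but courses are indivisible.
HCI + Algorithms: credit hours 13 + 6 = 19 ≤ 20, interest score 17 + 11 = 28.
HCI + Networks: credit hours 13 + 6 = 19 ≤ 20, interest score 17 + 10 = 27.
Networks + Algorithms: credit hours 6 + 6 = 12 ≤ 20, interest score 10 + 11 = 21.
Best is HCI and Algorithms with total interest score 28.

28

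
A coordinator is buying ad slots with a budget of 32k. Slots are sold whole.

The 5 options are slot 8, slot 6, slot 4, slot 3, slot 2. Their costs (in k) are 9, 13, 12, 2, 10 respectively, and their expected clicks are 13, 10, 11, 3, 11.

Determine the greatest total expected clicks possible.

35

Take slot 8, slot 4, and slot 2: cost 9 + 12 + 10 = 31 ≤ 32, expected clicks 13 + 11 + 11 = 35.
No other feasible combination does better.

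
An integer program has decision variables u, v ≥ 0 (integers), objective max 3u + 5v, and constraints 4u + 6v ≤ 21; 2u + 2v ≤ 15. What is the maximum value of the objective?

(u,v)=(2,2): 4·2+6·2=20≤21, 2·2+2·2=8≤15, objective 16.
(u,v)=(0,3): 4·0+6·3=18≤21, 2·0+2·3=6≤15, objective 15.
(u,v)=(3,1): 4·3+6·1=18≤21, 2·3+2·1=8≤15, objective 14.
(u,v)=(1,2): 4·1+6·2=16≤21, 2·1+2·2=6≤15, objective 13.
Maximum is 16 at (u,v)=(2,2).

16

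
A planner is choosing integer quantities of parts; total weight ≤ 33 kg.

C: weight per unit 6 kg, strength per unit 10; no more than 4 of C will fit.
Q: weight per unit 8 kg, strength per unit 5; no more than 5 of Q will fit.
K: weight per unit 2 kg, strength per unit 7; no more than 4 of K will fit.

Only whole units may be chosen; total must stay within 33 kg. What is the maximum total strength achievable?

68

4×C and 4×K: weight 32 ≤ 33, strength 4·10 + 4·7 = 68.
4×C and 3×K: weight 30 ≤ 33, strength 4·10 + 3·7 = 61.
Best is 68.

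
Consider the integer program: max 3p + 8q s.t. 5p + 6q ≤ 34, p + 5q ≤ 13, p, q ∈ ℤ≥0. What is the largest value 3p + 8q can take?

Relaxing integrality, the LP optimum is 27.58 at (p,q) = (4.84, 1.63), which is not an integer point.
(p,q)=(3,2): 5·3+6·2=27≤34, 1·3+5·2=13≤13, objective 25.
(p,q)=(5,1): 5·5+6·1=31≤34, 1·5+5·1=10≤13, objective 23.
Maximum is 25 at (p,q)=(3,2).

25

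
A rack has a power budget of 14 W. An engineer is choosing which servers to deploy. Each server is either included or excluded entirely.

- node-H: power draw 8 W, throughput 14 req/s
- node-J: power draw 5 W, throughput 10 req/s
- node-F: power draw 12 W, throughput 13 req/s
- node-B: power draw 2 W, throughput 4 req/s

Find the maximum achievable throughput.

This is a 0-1 knapsack instance.
Allowing fractional choices, the relaxed optimum would be about 26.2, but servers are indivisible.
node-H + node-B: power draw 8 + 2 = 10 ≤ 14, throughput 14 + 4 = 18.
node-H + node-J: power draw 8 + 5 = 13 ≤ 14, throughput 14 + 10 = 24.
node-F + node-B: power draw 12 + 2 = 14 ≤ 14, throughput 13 + 4 = 17.
Best is node-H and node-J with total throughput 24.

24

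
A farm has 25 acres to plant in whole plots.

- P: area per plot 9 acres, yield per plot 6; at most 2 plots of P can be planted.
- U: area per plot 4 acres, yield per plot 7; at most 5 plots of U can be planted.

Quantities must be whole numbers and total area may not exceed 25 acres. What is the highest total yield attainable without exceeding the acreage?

35

U has the best ratio (7/4); taking only U gives at most 5×7 = 35 (stopped by the supply cap of 5).
Optimal: 5×U: area 20 ≤ 25, yield 5·7 = 35.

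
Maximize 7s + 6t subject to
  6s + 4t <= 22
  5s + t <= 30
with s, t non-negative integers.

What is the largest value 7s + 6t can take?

31

The continuous relaxation peaks at (0, 5.5) with value 33.00; rounding to a feasible lattice point costs some objective.
(s,t)=(1,4) is feasible, giving 31.
(s,t)=(0,5) is feasible, giving 30.
Maximum is 31 at (s,t)=(1,4).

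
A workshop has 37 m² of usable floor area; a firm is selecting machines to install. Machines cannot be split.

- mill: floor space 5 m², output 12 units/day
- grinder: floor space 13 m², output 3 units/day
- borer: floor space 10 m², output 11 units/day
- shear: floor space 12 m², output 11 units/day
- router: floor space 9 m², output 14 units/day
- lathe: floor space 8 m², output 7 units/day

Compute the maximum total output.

This is an integer program with binary decision variables.
Take mill, borer, shear, and router: floor space 5 + 10 + 12 + 9 = 36 ≤ 37, output 12 + 11 + 11 + 14 = 48.
No other feasible combination does better.

48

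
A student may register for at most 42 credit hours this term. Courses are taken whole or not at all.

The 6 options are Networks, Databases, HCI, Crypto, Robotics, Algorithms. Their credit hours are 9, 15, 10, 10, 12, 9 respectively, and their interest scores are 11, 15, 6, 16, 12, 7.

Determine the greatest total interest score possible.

46

Allowing fractional choices, the relaxed optimum would be about 50.0, but courses are indivisible.
Databases + Crypto + Robotics: credit hours 15 + 10 + 12 = 37 ≤ 42, interest score 15 + 16 + 12 = 43.
Networks + Crypto + Robotics + Algorithms: credit hours 9 + 10 + 12 + 9 = 40 ≤ 42, interest score 11 + 16 + 12 + 7 = 46.
Networks + HCI + Crypto + Robotics: credit hours 9 + 10 + 10 + 12 = 41 ≤ 42, interest score 11 + 6 + 16 + 12 = 45.
Best is Networks, Crypto, Robotics, and Algorithms with total interest score 46.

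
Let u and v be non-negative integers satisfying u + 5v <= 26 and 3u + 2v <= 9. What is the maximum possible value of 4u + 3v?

13

The continuous relaxation peaks at (0, 4.5) with value 13.50; rounding to a feasible lattice point costs some objective.
(u,v)=(1,3): 1·1+5·3=16≤26, 3·1+2·3=9≤9, objective 13.
(u,v)=(0,4): 1·0+5·4=20≤26, 3·0+2·4=8≤9, objective 12.
(u,v)=(1,2): 1·1+5·2=11≤26, 3·1+2·2=7≤9, objective 10.
Maximum is 13 at (u,v)=(1,3).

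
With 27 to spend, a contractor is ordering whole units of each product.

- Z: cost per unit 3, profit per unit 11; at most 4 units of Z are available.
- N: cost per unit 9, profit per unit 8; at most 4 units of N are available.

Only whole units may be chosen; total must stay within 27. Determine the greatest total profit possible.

52

Z has the best ratio (11/3); taking only Z gives at most 4×11 = 44 (stopped by the supply cap of 4).
Mixing does better — 4×Z and 1×N: cost 21 ≤ 27, profit 4·11 + 1·8 = 52.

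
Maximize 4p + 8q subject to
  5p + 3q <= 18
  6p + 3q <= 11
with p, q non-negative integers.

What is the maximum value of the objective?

The continuous relaxation peaks at (0, 3.67) with value 29.33; rounding to a feasible lattice point costs some objective.
(p,q)=(0,3): 5·0+3·3=9≤18, 6·0+3·3=9≤11, objective 24.
(p,q)=(0,2): 5·0+3·2=6≤18, 6·0+3·2=6≤11, objective 16.
No feasible integer point exceeds 24.

24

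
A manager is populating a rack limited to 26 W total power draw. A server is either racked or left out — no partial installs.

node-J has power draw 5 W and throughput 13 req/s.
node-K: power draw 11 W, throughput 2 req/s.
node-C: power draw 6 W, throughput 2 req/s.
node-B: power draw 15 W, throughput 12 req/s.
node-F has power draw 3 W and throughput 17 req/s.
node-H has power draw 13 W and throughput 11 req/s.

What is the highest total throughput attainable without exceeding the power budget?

Treat it as a binary knapsack problem.
Allowing fractional choices, the relaxed optimum would be about 45.0, but servers are indivisible.
node-J + node-B + node-F: power draw 5 + 15 + 3 = 23 ≤ 26, throughput 13 + 12 + 17 = 42.
node-J + node-F + node-H: power draw 5 + 3 + 13 = 21 ≤ 26, throughput 13 + 17 + 11 = 41.
Best is node-J, node-B, and node-F with total throughput 42.

42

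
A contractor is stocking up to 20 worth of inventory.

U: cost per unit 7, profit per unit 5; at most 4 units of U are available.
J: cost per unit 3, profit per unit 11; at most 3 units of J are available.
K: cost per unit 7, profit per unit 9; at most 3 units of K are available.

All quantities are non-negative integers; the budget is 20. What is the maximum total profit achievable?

42

J has the best ratio (11/3); taking only J gives at most 3×11 = 33 (stopped by the supply cap of 3).
Mixing does better — 3×J and 1×K: cost 16 ≤ 20, profit 3·11 + 1·9 = 42.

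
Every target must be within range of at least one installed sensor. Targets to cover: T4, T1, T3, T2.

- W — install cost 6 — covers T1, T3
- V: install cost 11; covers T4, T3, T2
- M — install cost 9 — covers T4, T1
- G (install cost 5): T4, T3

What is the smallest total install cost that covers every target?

This is a weighted set-cover instance.
The greedy cost-per-new-target heuristic would pick G, W, and V for 22, but a cheaper cover exists.
Choose W and V: together they cover T4, T1, T3, T2 — every target.
Total install cost: 6 + 11 = 17.
No cover costs less than 17.

17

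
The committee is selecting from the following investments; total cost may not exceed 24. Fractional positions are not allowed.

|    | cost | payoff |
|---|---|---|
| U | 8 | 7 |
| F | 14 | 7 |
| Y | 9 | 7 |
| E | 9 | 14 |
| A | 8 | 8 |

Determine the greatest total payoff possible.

Allowing fractional choices, the relaxed optimum would be about 28.1, but investments are indivisible.
Y + E: cost 9 + 9 = 18 ≤ 24, payoff 7 + 14 = 21.
U + E: cost 8 + 9 = 17 ≤ 24, payoff 7 + 14 = 21.
E + A: cost 9 + 8 = 17 ≤ 24, payoff 14 + 8 = 22.
Best is E and A with total payoff 22.

22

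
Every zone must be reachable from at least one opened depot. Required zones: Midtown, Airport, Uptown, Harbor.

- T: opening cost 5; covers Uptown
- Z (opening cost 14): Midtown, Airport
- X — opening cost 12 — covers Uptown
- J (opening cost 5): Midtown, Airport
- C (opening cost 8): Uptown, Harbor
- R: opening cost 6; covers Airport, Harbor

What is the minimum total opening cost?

13

This is a weighted set-cover instance.
Choose J and C: together they cover Midtown, Airport, Uptown, Harbor — every zone.
Total opening cost: 5 + 8 = 13.
No cover costs less than 13.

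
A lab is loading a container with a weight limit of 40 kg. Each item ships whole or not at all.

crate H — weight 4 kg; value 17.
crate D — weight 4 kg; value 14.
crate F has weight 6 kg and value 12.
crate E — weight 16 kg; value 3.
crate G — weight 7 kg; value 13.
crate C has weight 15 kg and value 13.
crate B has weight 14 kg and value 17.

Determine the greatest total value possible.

73

Allowing fractional choices, the relaxed optimum would be about 77.3, but items are indivisible.
crate H + crate D + crate F + crate G + crate C: weight 4 + 4 + 6 + 7 + 15 = 36 ≤ 40, value 17 + 14 + 12 + 13 + 13 = 69.
crate H + crate D + crate F + crate G + crate B: weight 4 + 4 + 6 + 7 + 14 = 35 ≤ 40, value 17 + 14 + 12 + 13 + 17 = 73.
Best is crate H, crate D, crate F, crate G, and crate B with total value 73.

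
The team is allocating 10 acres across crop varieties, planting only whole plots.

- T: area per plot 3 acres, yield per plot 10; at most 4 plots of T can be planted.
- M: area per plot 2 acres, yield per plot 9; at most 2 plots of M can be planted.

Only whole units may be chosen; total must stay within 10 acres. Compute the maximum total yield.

3×T: area 9 ≤ 10, yield 3·10 = 30.
2×T and 2×M: area 10 ≤ 10, yield 2·10 + 2·9 = 38.
Best is 38.

38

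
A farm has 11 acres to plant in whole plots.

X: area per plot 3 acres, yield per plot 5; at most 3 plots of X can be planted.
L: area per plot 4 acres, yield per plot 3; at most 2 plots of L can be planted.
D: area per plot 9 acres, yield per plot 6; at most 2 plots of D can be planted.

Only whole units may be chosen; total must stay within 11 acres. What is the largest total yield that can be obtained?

2×X and 1×L: area 10 ≤ 11, yield 2·5 + 1·3 = 13.
3×X: area 9 ≤ 11, yield 3·5 = 15.
Best is 15.

15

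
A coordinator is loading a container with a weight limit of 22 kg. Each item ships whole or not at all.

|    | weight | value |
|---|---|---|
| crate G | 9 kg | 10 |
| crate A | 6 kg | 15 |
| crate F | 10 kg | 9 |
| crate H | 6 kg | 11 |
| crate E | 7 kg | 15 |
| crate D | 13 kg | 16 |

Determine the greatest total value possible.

This is an integer program with binary decision variables.
Take crate A, crate H, and crate E: weight 6 + 6 + 7 = 19 ≤ 22, value 15 + 11 + 15 = 41.
No other feasible combination does better.

41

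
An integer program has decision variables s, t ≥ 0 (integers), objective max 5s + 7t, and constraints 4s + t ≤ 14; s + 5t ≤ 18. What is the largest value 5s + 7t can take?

(s,t)=(2,3) is feasible, giving 31.
(s,t)=(3,2) is feasible, giving 29.
(s,t)=(1,3) is feasible, giving 26.
(s,t)=(2,2) is feasible, giving 24.
The best lattice point is (2,3), giving 31.

31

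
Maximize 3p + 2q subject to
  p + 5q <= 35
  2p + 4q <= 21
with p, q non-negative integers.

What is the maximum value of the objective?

(p,q)=(10,0): 1·10+5·0=10≤35, 2·10+4·0=20≤21, objective 30.
(p,q)=(9,0): 1·9+5·0=9≤35, 2·9+4·0=18≤21, objective 27.
Maximum is 30 at (p,q)=(10,0).

30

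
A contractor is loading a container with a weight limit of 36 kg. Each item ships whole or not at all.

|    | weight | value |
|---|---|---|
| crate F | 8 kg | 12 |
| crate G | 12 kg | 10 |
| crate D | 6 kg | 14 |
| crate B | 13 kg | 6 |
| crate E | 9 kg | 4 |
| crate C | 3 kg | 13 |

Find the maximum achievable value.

49

crate F + crate G + crate D + crate C: weight 8 + 12 + 6 + 3 = 29 ≤ 36, value 12 + 10 + 14 + 13 = 49.
crate F + crate D + crate E + crate C: weight 8 + 6 + 9 + 3 = 26 ≤ 36, value 12 + 14 + 4 + 13 = 43.
crate F + crate D + crate B + crate C: weight 8 + 6 + 13 + 3 = 30 ≤ 36, value 12 + 14 + 6 + 13 = 45.
Best is crate F, crate G, crate D, and crate C with total value 49.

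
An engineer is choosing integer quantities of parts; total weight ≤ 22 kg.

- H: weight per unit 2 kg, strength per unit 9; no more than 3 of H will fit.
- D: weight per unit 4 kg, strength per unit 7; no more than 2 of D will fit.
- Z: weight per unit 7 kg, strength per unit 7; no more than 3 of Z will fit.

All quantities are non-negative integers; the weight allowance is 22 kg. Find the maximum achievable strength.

This is a bounded integer knapsack.
H has the best ratio (9/2); taking only H gives at most 3×9 = 27 (stopped by the supply cap of 3).
Mixing does better — 3×H, 2×D, and 1×Z: weight 21 ≤ 22, strength 3·9 + 2·7 + 1·7 = 48.

48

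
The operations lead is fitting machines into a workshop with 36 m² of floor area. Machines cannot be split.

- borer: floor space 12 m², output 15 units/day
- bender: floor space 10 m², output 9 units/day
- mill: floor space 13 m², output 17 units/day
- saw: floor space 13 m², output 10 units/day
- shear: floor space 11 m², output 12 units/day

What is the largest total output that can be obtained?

44

bender + mill + shear: floor space 10 + 13 + 11 = 34 ≤ 36, output 9 + 17 + 12 = 38.
borer + bender + mill: floor space 12 + 10 + 13 = 35 ≤ 36, output 15 + 9 + 17 = 41.
borer + mill + shear: floor space 12 + 13 + 11 = 36 ≤ 36, output 15 + 17 + 12 = 44.
Best is borer, mill, and shear with total output 44.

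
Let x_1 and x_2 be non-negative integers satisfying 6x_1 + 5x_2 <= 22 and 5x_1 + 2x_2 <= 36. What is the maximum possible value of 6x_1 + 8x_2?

The continuous relaxation peaks at (0, 4.4) with value 35.20; rounding to a feasible lattice point costs some objective.
(x_1,x_2)=(0,4): 6·0+5·4=20≤22, 5·0+2·4=8≤36, objective 32.
(x_1,x_2)=(1,3): 6·1+5·3=21≤22, 5·1+2·3=11≤36, objective 30.
(x_1,x_2)=(0,3): 6·0+5·3=15≤22, 5·0+2·3=6≤36, objective 24.
Maximum is 32 at (x_1,x_2)=(0,4).

32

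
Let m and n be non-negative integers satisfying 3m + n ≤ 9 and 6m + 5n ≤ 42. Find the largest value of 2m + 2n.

Relaxing integrality, the LP optimum is 16.80 at (m,n) = (0, 8.4), which is not an integer point.
(m,n)=(0,8): 3·0+1·8=8≤9, 6·0+5·8=40≤42, objective 16.
(m,n)=(0,7): 3·0+1·7=7≤9, 6·0+5·7=35≤42, objective 14.
Maximum is 16 at (m,n)=(0,8).

16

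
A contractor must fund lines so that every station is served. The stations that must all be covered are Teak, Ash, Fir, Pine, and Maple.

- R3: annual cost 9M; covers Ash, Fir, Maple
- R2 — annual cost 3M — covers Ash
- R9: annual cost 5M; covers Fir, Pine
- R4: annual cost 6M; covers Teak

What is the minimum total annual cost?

The greedy cost-per-new-station heuristic would pick R9, R2, R4, and R3 for 23, but a cheaper cover exists.
Choose R3, R9, and R4: together they cover Teak, Ash, Fir, Pine, Maple — every station.
Total annual cost: 9 + 5 + 6 = 20.
No cover costs less than 20.

20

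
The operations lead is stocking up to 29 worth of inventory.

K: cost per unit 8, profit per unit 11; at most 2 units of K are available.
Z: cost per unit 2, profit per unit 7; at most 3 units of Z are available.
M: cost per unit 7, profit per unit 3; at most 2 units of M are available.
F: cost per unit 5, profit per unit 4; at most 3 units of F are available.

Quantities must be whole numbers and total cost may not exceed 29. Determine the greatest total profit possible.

2×K, 3×Z, and 1×F: cost 27 ≤ 29, profit 2·11 + 3·7 + 1·4 = 47.
2×K, 3×Z, and 1×M: cost 29 ≤ 29, profit 2·11 + 3·7 + 1·3 = 46.
Best is 47.

47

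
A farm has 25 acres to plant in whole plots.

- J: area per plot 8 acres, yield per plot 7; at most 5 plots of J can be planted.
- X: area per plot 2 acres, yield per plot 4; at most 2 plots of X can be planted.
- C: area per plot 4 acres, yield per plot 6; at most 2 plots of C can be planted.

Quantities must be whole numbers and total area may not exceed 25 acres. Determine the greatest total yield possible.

Take 2×J, 2×X, and 1×C: area 24 ≤ 25, yield 2·7 + 2·4 + 1·6 = 28.
X has the best ratio (4/2) and is taken to its limit of 2; remaining capacity is filled optimally with the others.

28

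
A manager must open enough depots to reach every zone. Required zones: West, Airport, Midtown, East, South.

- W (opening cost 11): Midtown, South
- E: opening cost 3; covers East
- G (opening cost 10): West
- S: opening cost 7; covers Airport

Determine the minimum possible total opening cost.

Choose W, E, G, and S: together they cover West, Airport, Midtown, East, South — every zone.
Total opening cost: 11 + 3 + 10 + 7 = 31.
No cover costs less than 31.

31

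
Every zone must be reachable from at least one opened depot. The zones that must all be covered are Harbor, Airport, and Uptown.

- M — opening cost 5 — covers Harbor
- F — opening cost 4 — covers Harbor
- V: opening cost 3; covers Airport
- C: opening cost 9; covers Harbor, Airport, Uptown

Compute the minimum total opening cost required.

9

C alone covers Harbor, Airport, Uptown — every zone.
Total opening cost: 9.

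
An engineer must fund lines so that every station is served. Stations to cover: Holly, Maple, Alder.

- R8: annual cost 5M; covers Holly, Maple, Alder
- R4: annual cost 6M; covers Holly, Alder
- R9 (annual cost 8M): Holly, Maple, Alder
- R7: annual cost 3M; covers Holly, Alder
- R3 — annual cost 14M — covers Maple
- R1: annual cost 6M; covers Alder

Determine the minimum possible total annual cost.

5

The greedy cost-per-new-station heuristic would pick R7 and R8 for 8, but a cheaper cover exists.
R8 alone covers Holly, Maple, Alder — every station.
Total annual cost: 5.
No cover costs less than 5.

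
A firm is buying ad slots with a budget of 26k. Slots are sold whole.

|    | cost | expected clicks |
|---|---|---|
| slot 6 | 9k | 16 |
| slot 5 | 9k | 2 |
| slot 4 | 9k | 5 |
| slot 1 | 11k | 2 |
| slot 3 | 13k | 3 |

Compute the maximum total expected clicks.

Allowing fractional choices, the relaxed optimum would be about 22.8, but ad slots are indivisible.
slot 6 + slot 5: cost 9 + 9 = 18 ≤ 26, expected clicks 16 + 2 = 18.
slot 6 + slot 3: cost 9 + 13 = 22 ≤ 26, expected clicks 16 + 3 = 19.
slot 6 + slot 4: cost 9 + 9 = 18 ≤ 26, expected clicks 16 + 5 = 21.
Best is slot 6 and slot 4 with total expected clicks 21.

21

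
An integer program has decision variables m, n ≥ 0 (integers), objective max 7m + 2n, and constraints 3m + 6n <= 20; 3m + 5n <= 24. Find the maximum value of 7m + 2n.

42

(m,n)=(6,0): 3·6+6·0=18≤20, 3·6+5·0=18≤24, objective 42.
(m,n)=(5,0): 3·5+6·0=15≤20, 3·5+5·0=15≤24, objective 35.
Maximum is 42 at (m,n)=(6,0).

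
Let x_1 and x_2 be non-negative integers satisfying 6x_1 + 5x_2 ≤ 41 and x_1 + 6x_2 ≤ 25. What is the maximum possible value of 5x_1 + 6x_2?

38

The continuous relaxation peaks at (3.9, 3.52) with value 40.61; rounding to a feasible lattice point costs some objective.
(x_1,x_2)=(4,3): 6·4+5·3=39≤41, 1·4+6·3=22≤25, objective 38.
(x_1,x_2)=(5,2): 6·5+5·2=40≤41, 1·5+6·2=17≤25, objective 37.
(x_1,x_2)=(3,3): 6·3+5·3=33≤41, 1·3+6·3=21≤25, objective 33.
(x_1,x_2)=(4,2): 6·4+5·2=34≤41, 1·4+6·2=16≤25, objective 32.
No feasible integer point exceeds 38.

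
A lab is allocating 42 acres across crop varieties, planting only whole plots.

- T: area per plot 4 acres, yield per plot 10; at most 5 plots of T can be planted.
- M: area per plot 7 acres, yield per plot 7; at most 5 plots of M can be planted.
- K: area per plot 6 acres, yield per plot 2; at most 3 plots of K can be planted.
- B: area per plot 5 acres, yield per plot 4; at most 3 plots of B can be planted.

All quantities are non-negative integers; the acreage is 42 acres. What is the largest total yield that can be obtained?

T has the best ratio (10/4); taking only T gives at most 5×10 = 50 (stopped by the supply cap of 5).
Mixing does better — 5×T and 3×M: area 41 ≤ 42, yield 5·10 + 3·7 = 71.

71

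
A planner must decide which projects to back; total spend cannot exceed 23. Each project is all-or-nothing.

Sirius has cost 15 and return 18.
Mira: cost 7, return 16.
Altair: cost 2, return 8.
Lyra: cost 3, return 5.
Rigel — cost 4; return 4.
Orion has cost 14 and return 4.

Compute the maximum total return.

Sirius + Mira: cost 15 + 7 = 22 ≤ 23, return 18 + 16 = 34.
Mira + Altair + Lyra + Rigel: cost 7 + 2 + 3 + 4 = 16 ≤ 23, return 16 + 8 + 5 + 4 = 33.
Best is Sirius and Mira with total return 34.

34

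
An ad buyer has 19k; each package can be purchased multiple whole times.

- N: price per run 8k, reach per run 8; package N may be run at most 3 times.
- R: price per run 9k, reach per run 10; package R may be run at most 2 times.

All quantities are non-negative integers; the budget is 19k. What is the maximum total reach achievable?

1×N and 1×R: price 17 ≤ 19, reach 1·8 + 1·10 = 18.
2×R: price 18 ≤ 19, reach 2·10 = 20.
Best is 20.

20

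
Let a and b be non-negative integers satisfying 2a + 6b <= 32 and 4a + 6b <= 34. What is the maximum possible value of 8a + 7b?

64

(a,b)=(8,0): 2·8+6·0=16≤32, 4·8+6·0=32≤34, objective 64.
(a,b)=(7,1): 2·7+6·1=20≤32, 4·7+6·1=34≤34, objective 63.
(a,b)=(7,0): 2·7+6·0=14≤32, 4·7+6·0=28≤34, objective 56.
Maximum is 64 at (a,b)=(8,0).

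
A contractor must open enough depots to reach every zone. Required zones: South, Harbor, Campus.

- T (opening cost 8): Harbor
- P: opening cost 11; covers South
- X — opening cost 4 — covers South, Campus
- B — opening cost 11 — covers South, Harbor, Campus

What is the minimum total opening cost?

B alone covers South, Harbor, Campus — every zone.
Total opening cost: 11.

11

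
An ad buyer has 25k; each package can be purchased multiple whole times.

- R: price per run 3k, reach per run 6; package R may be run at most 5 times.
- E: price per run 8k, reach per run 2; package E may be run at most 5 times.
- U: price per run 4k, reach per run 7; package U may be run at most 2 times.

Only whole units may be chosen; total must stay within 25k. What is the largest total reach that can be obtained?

44

This is a bounded integer knapsack.
R has the best ratio (6/3); taking only R gives at most 5×6 = 30 (stopped by the supply cap of 5).
Mixing does better — 5×R and 2×U: price 23 ≤ 25, reach 5·6 + 2·7 = 44.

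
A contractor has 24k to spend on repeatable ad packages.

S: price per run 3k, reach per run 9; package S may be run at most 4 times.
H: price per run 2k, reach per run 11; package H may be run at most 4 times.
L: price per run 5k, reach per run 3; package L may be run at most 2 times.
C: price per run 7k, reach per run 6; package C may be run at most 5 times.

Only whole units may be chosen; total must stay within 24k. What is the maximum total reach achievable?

This is a bounded integer knapsack.
H has the best ratio (11/2); taking only H gives at most 4×11 = 44 (stopped by the supply cap of 4).
Mixing does better — 4×S and 4×H: price 20 ≤ 24, reach 4·9 + 4·11 = 80.

80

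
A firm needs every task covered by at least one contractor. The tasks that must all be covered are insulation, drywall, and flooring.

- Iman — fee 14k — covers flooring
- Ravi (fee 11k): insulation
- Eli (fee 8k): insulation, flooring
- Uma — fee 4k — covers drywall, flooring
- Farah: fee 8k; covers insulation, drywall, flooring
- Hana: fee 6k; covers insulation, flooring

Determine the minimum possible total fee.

The greedy cost-per-new-task heuristic would pick Uma and Hana for 10, but a cheaper cover exists.
Farah alone covers insulation, drywall, flooring — every task.
Total fee: 8.
No cover costs less than 8.

8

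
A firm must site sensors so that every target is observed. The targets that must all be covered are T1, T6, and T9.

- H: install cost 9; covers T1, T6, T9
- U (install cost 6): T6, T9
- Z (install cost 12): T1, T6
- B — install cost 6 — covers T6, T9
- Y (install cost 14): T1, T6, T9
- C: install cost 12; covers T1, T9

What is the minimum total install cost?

This is a weighted set-cover instance.
H alone covers T1, T6, T9 — every target.
Total install cost: 9.
No cover costs less than 9.

9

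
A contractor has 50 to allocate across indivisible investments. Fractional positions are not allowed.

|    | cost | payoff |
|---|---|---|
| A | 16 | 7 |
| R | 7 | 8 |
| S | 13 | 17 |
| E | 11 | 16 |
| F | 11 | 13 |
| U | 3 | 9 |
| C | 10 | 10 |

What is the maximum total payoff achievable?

65

R + S + E + F + U: cost 7 + 13 + 11 + 11 + 3 = 45 ≤ 50, payoff 8 + 17 + 16 + 13 + 9 = 63.
S + E + F + U + C: cost 13 + 11 + 11 + 3 + 10 = 48 ≤ 50, payoff 17 + 16 + 13 + 9 + 10 = 65.
Best is S, E, F, U, and C with total payoff 65.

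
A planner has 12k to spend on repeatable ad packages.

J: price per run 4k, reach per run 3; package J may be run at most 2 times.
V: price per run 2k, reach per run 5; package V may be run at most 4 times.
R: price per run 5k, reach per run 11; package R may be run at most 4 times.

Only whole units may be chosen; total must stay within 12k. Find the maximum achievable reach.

V has the best ratio (5/2); taking only V gives at most 4×5 = 20 (stopped by the supply cap of 4).
Mixing does better — 1×V and 2×R: price 12 ≤ 12, reach 1·5 + 2·11 = 27.

27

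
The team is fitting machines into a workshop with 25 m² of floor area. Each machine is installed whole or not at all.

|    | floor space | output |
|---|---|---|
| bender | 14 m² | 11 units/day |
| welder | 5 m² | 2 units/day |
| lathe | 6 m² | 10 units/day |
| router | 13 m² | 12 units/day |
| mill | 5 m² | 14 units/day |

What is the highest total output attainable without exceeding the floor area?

Allowing fractional choices, the relaxed optimum would be about 36.8, but machines are indivisible.
lathe + router + mill: floor space 6 + 13 + 5 = 24 ≤ 25, output 10 + 12 + 14 = 36.
welder + router + mill: floor space 5 + 13 + 5 = 23 ≤ 25, output 2 + 12 + 14 = 28.
bender + lathe + mill: floor space 14 + 6 + 5 = 25 ≤ 25, output 11 + 10 + 14 = 35.
Best is lathe, router, and mill with total output 36.

36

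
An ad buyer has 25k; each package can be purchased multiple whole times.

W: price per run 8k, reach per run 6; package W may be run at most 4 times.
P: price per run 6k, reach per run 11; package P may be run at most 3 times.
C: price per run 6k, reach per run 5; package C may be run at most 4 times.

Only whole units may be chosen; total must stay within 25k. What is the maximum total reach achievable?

3×P and 1×C: price 24 ≤ 25, reach 3·11 + 1·5 = 38.
3×P: price 18 ≤ 25, reach 3·11 = 33.
Best is 38.

38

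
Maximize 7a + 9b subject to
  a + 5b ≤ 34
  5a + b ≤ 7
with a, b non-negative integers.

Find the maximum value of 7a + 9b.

(a,b)=(0,6): 1·0+5·6=30≤34, 5·0+1·6=6≤7, objective 54.
(a,b)=(0,5): 1·0+5·5=25≤34, 5·0+1·5=5≤7, objective 45.
Maximum is 54 at (a,b)=(0,6).

54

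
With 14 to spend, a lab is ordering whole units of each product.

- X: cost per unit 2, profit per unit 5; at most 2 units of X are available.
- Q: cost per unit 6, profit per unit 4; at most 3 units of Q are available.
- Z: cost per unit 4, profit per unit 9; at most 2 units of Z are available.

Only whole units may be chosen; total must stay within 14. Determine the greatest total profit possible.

28

This is a bounded integer knapsack.
X has the best ratio (5/2); taking only X gives at most 2×5 = 10 (stopped by the supply cap of 2).
Mixing does better — 2×X and 2×Z: cost 12 ≤ 14, profit 2·5 + 2·9 = 28.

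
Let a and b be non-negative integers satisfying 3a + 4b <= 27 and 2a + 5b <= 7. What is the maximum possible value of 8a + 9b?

Relaxing integrality, the LP optimum is 28.00 at (a,b) = (3.5, 0), which is not an integer point.
(a,b)=(3,0): 3·3+4·0=9≤27, 2·3+5·0=6≤7, objective 24.
(a,b)=(2,0): 3·2+4·0=6≤27, 2·2+5·0=4≤7, objective 16.
Maximum is 24 at (a,b)=(3,0).

24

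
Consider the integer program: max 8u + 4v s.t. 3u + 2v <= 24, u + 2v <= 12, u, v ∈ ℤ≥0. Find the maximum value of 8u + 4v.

64

(u,v)=(8,0): 3·8+2·0=24≤24, 1·8+2·0=8≤12, objective 64.
(u,v)=(7,1): 3·7+2·1=23≤24, 1·7+2·1=9≤12, objective 60.
(u,v)=(7,0): 3·7+2·0=21≤24, 1·7+2·0=7≤12, objective 56.
Maximum is 64 at (u,v)=(8,0).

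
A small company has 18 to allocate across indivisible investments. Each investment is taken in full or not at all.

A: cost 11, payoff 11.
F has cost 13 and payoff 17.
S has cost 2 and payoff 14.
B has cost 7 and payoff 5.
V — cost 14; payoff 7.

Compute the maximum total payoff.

31

This is a 0-1 knapsack instance.
Take F and S: cost 13 + 2 = 15 ≤ 18, payoff 17 + 14 = 31.
No other feasible combination does better.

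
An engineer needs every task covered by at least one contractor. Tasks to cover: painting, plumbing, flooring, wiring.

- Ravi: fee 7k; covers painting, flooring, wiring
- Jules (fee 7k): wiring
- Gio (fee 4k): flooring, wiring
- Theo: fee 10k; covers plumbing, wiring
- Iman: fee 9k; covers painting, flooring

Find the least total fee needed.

17

The greedy cost-per-new-task heuristic would pick Gio, Ravi, and Theo for 21, but a cheaper cover exists.
Choose Ravi and Theo: together they cover painting, plumbing, flooring, wiring — every task.
Total fee: 7 + 10 = 17.
No cover costs less than 17.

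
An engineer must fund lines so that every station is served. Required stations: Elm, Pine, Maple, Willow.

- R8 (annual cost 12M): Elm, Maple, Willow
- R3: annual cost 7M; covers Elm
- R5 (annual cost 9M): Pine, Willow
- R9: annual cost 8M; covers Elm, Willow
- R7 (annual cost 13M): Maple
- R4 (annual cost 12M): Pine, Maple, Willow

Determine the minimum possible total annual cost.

19

The greedy cost-per-new-station heuristic would pick R8 and R5 for 21, but a cheaper cover exists.
Choose R3 and R4: together they cover Elm, Pine, Maple, Willow — every station.
Total annual cost: 7 + 12 = 19.
No cover costs less than 19.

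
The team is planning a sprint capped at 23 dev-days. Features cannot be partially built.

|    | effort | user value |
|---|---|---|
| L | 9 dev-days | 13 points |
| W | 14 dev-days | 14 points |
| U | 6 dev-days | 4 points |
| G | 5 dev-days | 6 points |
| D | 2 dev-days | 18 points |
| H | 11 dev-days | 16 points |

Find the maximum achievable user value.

Take L, D, and H: effort 9 + 2 + 11 = 22 ≤ 23, user value 13 + 18 + 16 = 47.
No other feasible combination does better.

47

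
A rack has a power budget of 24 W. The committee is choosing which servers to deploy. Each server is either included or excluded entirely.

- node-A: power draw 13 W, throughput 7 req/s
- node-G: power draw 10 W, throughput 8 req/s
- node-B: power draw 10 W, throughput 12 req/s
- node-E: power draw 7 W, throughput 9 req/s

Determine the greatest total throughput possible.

21

Allowing fractional choices, the relaxed optimum would be about 26.6, but servers are indivisible.
node-A + node-B: power draw 13 + 10 = 23 ≤ 24, throughput 7 + 12 = 19.
node-G + node-B: power draw 10 + 10 = 20 ≤ 24, throughput 8 + 12 = 20.
node-B + node-E: power draw 10 + 7 = 17 ≤ 24, throughput 12 + 9 = 21.
Best is node-B and node-E with total throughput 21.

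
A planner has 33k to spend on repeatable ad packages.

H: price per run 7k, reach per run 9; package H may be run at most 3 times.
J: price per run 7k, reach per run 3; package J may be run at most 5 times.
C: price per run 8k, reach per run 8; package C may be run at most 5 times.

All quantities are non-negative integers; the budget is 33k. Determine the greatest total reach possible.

35

Take 3×H and 1×C: price 29 ≤ 33, reach 3·9 + 1·8 = 35.
H has the best ratio (9/7) and is taken to its limit of 3; remaining capacity is filled optimally with the others.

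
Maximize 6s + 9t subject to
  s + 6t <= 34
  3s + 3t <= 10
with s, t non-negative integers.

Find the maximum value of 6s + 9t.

The continuous relaxation peaks at (0, 3.33) with value 30.00; rounding to a feasible lattice point costs some objective.
(s,t)=(0,3): 1·0+6·3=18≤34, 3·0+3·3=9≤10, objective 27.
(s,t)=(1,2): 1·1+6·2=13≤34, 3·1+3·2=9≤10, objective 24.
Maximum is 27 at (s,t)=(0,3).

27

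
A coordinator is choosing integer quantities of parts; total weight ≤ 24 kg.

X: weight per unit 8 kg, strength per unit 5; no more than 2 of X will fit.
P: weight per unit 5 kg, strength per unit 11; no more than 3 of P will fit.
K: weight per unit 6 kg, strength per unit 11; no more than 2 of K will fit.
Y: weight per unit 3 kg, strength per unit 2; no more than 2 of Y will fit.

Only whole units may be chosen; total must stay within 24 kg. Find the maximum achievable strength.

This is a bounded integer knapsack.
Take 3×P, 1×K, and 1×Y: weight 24 ≤ 24, strength 3·11 + 1·11 + 1·2 = 46.
P has the best ratio (11/5) and is taken to its limit of 3; remaining capacity is filled optimally with the others.

46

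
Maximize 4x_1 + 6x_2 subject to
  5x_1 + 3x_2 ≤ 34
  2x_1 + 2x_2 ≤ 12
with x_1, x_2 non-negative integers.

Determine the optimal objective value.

36

(x_1,x_2)=(0,6): 5·0+3·6=18≤34, 2·0+2·6=12≤12, objective 36.
(x_1,x_2)=(1,5): 5·1+3·5=20≤34, 2·1+2·5=12≤12, objective 34.
No feasible integer point exceeds 36.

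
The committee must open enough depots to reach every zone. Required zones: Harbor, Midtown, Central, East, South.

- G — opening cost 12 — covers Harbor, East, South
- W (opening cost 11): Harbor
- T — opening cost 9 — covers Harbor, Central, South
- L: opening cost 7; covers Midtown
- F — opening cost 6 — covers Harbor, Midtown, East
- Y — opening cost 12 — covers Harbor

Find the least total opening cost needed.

This is an integer covering problem.
Choose T and F: together they cover Harbor, Midtown, Central, East, South — every zone.
Total opening cost: 9 + 6 = 15.
No cover costs less than 15.

15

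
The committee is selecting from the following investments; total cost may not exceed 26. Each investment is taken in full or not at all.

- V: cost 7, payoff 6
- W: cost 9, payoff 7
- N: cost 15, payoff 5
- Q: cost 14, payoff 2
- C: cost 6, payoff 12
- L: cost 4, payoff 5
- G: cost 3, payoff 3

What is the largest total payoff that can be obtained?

30

Treat it as a binary knapsack problem.
Allowing fractional choices, the relaxed optimum would be about 30.7, but investments are indivisible.
W + C + L + G: cost 9 + 6 + 4 + 3 = 22 ≤ 26, payoff 7 + 12 + 5 + 3 = 27.
V + W + C + G: cost 7 + 9 + 6 + 3 = 25 ≤ 26, payoff 6 + 7 + 12 + 3 = 28.
V + W + C + L: cost 7 + 9 + 6 + 4 = 26 ≤ 26, payoff 6 + 7 + 12 + 5 = 30.
Best is V, W, C, and L with total payoff 30.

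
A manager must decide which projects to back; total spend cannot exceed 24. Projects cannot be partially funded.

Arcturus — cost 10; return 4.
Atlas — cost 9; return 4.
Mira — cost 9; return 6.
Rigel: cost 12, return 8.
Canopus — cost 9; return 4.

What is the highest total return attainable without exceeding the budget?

14

This is an integer program with binary decision variables.
Allowing fractional choices, the relaxed optimum would be about 15.3, but projects are indivisible.
Atlas + Rigel: cost 9 + 12 = 21 ≤ 24, return 4 + 8 = 12.
Rigel + Canopus: cost 12 + 9 = 21 ≤ 24, return 8 + 4 = 12.
Mira + Rigel: cost 9 + 12 = 21 ≤ 24, return 6 + 8 = 14.
Best is Mira and Rigel with total return 14.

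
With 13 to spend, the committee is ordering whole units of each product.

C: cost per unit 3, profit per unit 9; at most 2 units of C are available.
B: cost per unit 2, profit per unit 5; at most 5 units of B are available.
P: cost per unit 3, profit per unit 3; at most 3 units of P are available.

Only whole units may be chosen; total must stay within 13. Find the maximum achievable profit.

34

C has the best ratio (9/3); taking only C gives at most 2×9 = 18 (stopped by the supply cap of 2).
Mixing does better — 1×C and 5×B: cost 13 ≤ 13, profit 1·9 + 5·5 = 34.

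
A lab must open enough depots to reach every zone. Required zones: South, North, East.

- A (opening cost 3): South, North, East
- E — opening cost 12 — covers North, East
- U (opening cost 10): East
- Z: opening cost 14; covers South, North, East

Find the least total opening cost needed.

A alone covers South, North, East — every zone.
Total opening cost: 3.
No cover costs less than 3.

3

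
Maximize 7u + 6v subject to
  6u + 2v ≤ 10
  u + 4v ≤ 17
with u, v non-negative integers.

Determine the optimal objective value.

Relaxing integrality, the LP optimum is 27.00 at (u,v) = (0.273, 4.18), which is not an integer point.
(u,v)=(0,4): 6·0+2·4=8≤10, 1·0+4·4=16≤17, objective 24.
(u,v)=(0,3): 6·0+2·3=6≤10, 1·0+4·3=12≤17, objective 18.
The best lattice point is (0,4), giving 24.

24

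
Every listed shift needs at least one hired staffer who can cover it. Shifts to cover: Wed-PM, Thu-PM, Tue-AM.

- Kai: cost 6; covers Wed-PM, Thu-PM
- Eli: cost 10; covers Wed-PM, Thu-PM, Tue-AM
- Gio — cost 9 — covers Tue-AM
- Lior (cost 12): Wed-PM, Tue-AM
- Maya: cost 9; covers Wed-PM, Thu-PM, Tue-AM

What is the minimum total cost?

9

The greedy cost-per-new-shift heuristic would pick Kai and Gio for 15, but a cheaper cover exists.
Maya alone covers Wed-PM, Thu-PM, Tue-AM — every shift.
Total cost: 9.
No cover costs less than 9.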